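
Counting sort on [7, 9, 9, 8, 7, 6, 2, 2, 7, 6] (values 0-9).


Input: [7, 9, 9, 8, 7, 6, 2, 2, 7, 6]
Counts: [0, 0, 2, 0, 0, 0, 2, 3, 1, 2]

Sorted: [2, 2, 6, 6, 7, 7, 7, 8, 9, 9]


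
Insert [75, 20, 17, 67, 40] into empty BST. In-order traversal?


Insert 75: root
Insert 20: L from 75
Insert 17: L from 75 -> L from 20
Insert 67: L from 75 -> R from 20
Insert 40: L from 75 -> R from 20 -> L from 67

In-order: [17, 20, 40, 67, 75]


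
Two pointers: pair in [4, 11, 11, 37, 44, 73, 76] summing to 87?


lo=0(4)+hi=6(76)=80
lo=1(11)+hi=6(76)=87

Yes: 11+76=87


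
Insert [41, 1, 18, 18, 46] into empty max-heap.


Insert 41: [41]
Insert 1: [41, 1]
Insert 18: [41, 1, 18]
Insert 18: [41, 18, 18, 1]
Insert 46: [46, 41, 18, 1, 18]

Final heap: [46, 41, 18, 1, 18]


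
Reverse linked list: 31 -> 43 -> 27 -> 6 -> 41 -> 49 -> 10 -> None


Step 1: curr=31, set curr.next=prev(None) | reversed so far: 31
Step 2: curr=43, set curr.next=prev(31) | reversed so far: 43 -> 31
Step 3: curr=27, set curr.next=prev(43) | reversed so far: 27 -> 43 -> 31
Step 4: curr=6, set curr.next=prev(27) | reversed so far: 6 -> 27 -> 43 -> 31
Step 5: curr=41, set curr.next=prev(6) | reversed so far: 41 -> 6 -> 27 -> 43 -> 31
Step 6: curr=49, set curr.next=prev(41) | reversed so far: 49 -> 41 -> 6 -> 27 -> 43 -> 31
Step 7: curr=10, set curr.next=prev(49) | reversed so far: 10 -> 49 -> 41 -> 6 -> 27 -> 43 -> 31

10 -> 49 -> 41 -> 6 -> 27 -> 43 -> 31 -> None


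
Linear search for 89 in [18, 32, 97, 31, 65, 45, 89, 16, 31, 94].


i=0: 18!=89
i=1: 32!=89
i=2: 97!=89
i=3: 31!=89
i=4: 65!=89
i=5: 45!=89
i=6: 89==89 found!

Found at 6, 7 comps


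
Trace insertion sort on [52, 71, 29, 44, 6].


Initial: [52, 71, 29, 44, 6]
Insert 71: [52, 71, 29, 44, 6]
Insert 29: [29, 52, 71, 44, 6]
Insert 44: [29, 44, 52, 71, 6]
Insert 6: [6, 29, 44, 52, 71]

Sorted: [6, 29, 44, 52, 71]


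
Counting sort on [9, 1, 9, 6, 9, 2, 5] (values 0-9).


Input: [9, 1, 9, 6, 9, 2, 5]
Counts: [0, 1, 1, 0, 0, 1, 1, 0, 0, 3]

Sorted: [1, 2, 5, 6, 9, 9, 9]


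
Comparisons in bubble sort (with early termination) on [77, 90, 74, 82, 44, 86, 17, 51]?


Algorithm: bubble sort (with early termination)
Input: [77, 90, 74, 82, 44, 86, 17, 51]
Sorted: [17, 44, 51, 74, 77, 82, 86, 90]

28


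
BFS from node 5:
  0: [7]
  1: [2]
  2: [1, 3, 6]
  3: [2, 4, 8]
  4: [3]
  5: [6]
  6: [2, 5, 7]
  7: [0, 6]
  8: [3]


Visit 5, enqueue [6]
Visit 6, enqueue [2, 7]
Visit 2, enqueue [1, 3]
Visit 7, enqueue [0]
Visit 1, enqueue []
Visit 3, enqueue [4, 8]
Visit 0, enqueue []
Visit 4, enqueue []
Visit 8, enqueue []

BFS order: [5, 6, 2, 7, 1, 3, 0, 4, 8]


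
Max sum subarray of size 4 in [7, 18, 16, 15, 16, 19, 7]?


[0:4]: 56
[1:5]: 65
[2:6]: 66
[3:7]: 57

Max: 66 at [2:6]


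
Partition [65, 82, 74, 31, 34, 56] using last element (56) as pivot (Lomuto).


Pivot: 56
  31 <= 56: swap -> [31, 82, 74, 65, 34, 56]
  34 <= 56: swap -> [31, 34, 74, 65, 82, 56]
Place pivot at 2: [31, 34, 56, 65, 82, 74]

Partitioned: [31, 34, 56, 65, 82, 74]


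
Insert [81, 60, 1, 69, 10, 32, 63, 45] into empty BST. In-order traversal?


Insert 81: root
Insert 60: L from 81
Insert 1: L from 81 -> L from 60
Insert 69: L from 81 -> R from 60
Insert 10: L from 81 -> L from 60 -> R from 1
Insert 32: L from 81 -> L from 60 -> R from 1 -> R from 10
Insert 63: L from 81 -> R from 60 -> L from 69
Insert 45: L from 81 -> L from 60 -> R from 1 -> R from 10 -> R from 32

In-order: [1, 10, 32, 45, 60, 63, 69, 81]


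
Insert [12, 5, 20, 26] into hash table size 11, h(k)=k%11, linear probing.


Insert 12: h=1 -> slot 1
Insert 5: h=5 -> slot 5
Insert 20: h=9 -> slot 9
Insert 26: h=4 -> slot 4

Table: [None, 12, None, None, 26, 5, None, None, None, 20, None]


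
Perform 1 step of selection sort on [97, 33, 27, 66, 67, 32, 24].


Initial: [97, 33, 27, 66, 67, 32, 24]
Step 1: min=24 at 6
  Swap: [24, 33, 27, 66, 67, 32, 97]

After 1 step: [24, 33, 27, 66, 67, 32, 97]


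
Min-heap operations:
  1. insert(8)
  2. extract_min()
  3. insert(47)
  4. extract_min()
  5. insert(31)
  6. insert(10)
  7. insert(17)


insert(8) -> [8]
extract_min()->8, []
insert(47) -> [47]
extract_min()->47, []
insert(31) -> [31]
insert(10) -> [10, 31]
insert(17) -> [10, 31, 17]

Final heap: [10, 31, 17]


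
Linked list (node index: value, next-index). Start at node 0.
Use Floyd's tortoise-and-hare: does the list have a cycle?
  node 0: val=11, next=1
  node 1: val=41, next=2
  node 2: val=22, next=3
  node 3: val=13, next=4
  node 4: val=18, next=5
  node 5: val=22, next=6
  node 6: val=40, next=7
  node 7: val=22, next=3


Floyd's tortoise (slow, +1) and hare (fast, +2):
  init: slow=0, fast=0
  step 1: slow=1, fast=2
  step 2: slow=2, fast=4
  step 3: slow=3, fast=6
  step 4: slow=4, fast=3
  step 5: slow=5, fast=5
  slow == fast at node 5: cycle detected

Cycle: yes


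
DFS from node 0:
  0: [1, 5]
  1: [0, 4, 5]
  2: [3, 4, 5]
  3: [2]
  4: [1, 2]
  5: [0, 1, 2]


Visit 0, push [5, 1]
Visit 1, push [5, 4]
Visit 4, push [2]
Visit 2, push [5, 3]
Visit 3, push []
Visit 5, push []

DFS order: [0, 1, 4, 2, 3, 5]


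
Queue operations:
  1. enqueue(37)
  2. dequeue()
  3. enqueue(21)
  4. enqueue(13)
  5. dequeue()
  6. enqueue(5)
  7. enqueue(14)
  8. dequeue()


enqueue(37) -> [37]
dequeue()->37, []
enqueue(21) -> [21]
enqueue(13) -> [21, 13]
dequeue()->21, [13]
enqueue(5) -> [13, 5]
enqueue(14) -> [13, 5, 14]
dequeue()->13, [5, 14]

Final queue: [5, 14]


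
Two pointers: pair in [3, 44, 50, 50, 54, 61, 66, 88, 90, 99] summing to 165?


lo=0(3)+hi=9(99)=102
lo=1(44)+hi=9(99)=143
lo=2(50)+hi=9(99)=149
lo=3(50)+hi=9(99)=149
lo=4(54)+hi=9(99)=153
lo=5(61)+hi=9(99)=160
lo=6(66)+hi=9(99)=165

Yes: 66+99=165


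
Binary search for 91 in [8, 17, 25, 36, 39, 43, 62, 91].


Step 1: lo=0, hi=7, mid=3, val=36
Step 2: lo=4, hi=7, mid=5, val=43
Step 3: lo=6, hi=7, mid=6, val=62
Step 4: lo=7, hi=7, mid=7, val=91

Found at index 7


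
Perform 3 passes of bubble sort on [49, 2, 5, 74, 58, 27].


Initial: [49, 2, 5, 74, 58, 27]
Pass 1: [2, 5, 49, 58, 27, 74] (4 swaps)
Pass 2: [2, 5, 49, 27, 58, 74] (1 swaps)
Pass 3: [2, 5, 27, 49, 58, 74] (1 swaps)

After 3 passes: [2, 5, 27, 49, 58, 74]


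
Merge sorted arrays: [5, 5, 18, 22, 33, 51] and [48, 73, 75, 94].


Take 5 from A
Take 5 from A
Take 18 from A
Take 22 from A
Take 33 from A
Take 48 from B
Take 51 from A

Merged: [5, 5, 18, 22, 33, 48, 51, 73, 75, 94]


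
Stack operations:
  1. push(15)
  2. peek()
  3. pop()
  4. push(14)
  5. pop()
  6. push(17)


push(15) -> [15]
peek()->15
pop()->15, []
push(14) -> [14]
pop()->14, []
push(17) -> [17]

Final stack: [17]


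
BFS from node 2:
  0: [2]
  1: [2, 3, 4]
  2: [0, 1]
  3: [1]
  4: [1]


Visit 2, enqueue [0, 1]
Visit 0, enqueue []
Visit 1, enqueue [3, 4]
Visit 3, enqueue []
Visit 4, enqueue []

BFS order: [2, 0, 1, 3, 4]


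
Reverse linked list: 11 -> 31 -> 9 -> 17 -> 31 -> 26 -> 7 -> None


Step 1: curr=11, set curr.next=prev(None) | reversed so far: 11
Step 2: curr=31, set curr.next=prev(11) | reversed so far: 31 -> 11
Step 3: curr=9, set curr.next=prev(31) | reversed so far: 9 -> 31 -> 11
Step 4: curr=17, set curr.next=prev(9) | reversed so far: 17 -> 9 -> 31 -> 11
Step 5: curr=31, set curr.next=prev(17) | reversed so far: 31 -> 17 -> 9 -> 31 -> 11
Step 6: curr=26, set curr.next=prev(31) | reversed so far: 26 -> 31 -> 17 -> 9 -> 31 -> 11
Step 7: curr=7, set curr.next=prev(26) | reversed so far: 7 -> 26 -> 31 -> 17 -> 9 -> 31 -> 11

7 -> 26 -> 31 -> 17 -> 9 -> 31 -> 11 -> None


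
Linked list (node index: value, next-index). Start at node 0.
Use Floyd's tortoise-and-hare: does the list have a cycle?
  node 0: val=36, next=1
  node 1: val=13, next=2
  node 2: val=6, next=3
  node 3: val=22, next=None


Floyd's tortoise (slow, +1) and hare (fast, +2):
  init: slow=0, fast=0
  step 1: slow=1, fast=2
  step 2: fast 2->3->None, no cycle

Cycle: no


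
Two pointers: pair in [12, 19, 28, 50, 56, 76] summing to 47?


lo=0(12)+hi=5(76)=88
lo=0(12)+hi=4(56)=68
lo=0(12)+hi=3(50)=62
lo=0(12)+hi=2(28)=40
lo=1(19)+hi=2(28)=47

Yes: 19+28=47


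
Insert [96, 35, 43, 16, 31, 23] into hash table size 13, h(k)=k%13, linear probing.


Insert 96: h=5 -> slot 5
Insert 35: h=9 -> slot 9
Insert 43: h=4 -> slot 4
Insert 16: h=3 -> slot 3
Insert 31: h=5, 1 probes -> slot 6
Insert 23: h=10 -> slot 10

Table: [None, None, None, 16, 43, 96, 31, None, None, 35, 23, None, None]


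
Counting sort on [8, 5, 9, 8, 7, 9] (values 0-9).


Input: [8, 5, 9, 8, 7, 9]
Counts: [0, 0, 0, 0, 0, 1, 0, 1, 2, 2]

Sorted: [5, 7, 8, 8, 9, 9]


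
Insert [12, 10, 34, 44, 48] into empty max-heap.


Insert 12: [12]
Insert 10: [12, 10]
Insert 34: [34, 10, 12]
Insert 44: [44, 34, 12, 10]
Insert 48: [48, 44, 12, 10, 34]

Final heap: [48, 44, 12, 10, 34]


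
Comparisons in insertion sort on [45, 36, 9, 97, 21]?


Algorithm: insertion sort
Input: [45, 36, 9, 97, 21]
Sorted: [9, 21, 36, 45, 97]

8


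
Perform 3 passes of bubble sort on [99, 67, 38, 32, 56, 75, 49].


Initial: [99, 67, 38, 32, 56, 75, 49]
Pass 1: [67, 38, 32, 56, 75, 49, 99] (6 swaps)
Pass 2: [38, 32, 56, 67, 49, 75, 99] (4 swaps)
Pass 3: [32, 38, 56, 49, 67, 75, 99] (2 swaps)

After 3 passes: [32, 38, 56, 49, 67, 75, 99]


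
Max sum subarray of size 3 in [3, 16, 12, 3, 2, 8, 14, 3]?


[0:3]: 31
[1:4]: 31
[2:5]: 17
[3:6]: 13
[4:7]: 24
[5:8]: 25

Max: 31 at [0:3]


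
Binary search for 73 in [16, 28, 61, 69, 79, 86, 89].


Step 1: lo=0, hi=6, mid=3, val=69
Step 2: lo=4, hi=6, mid=5, val=86
Step 3: lo=4, hi=4, mid=4, val=79

Not found


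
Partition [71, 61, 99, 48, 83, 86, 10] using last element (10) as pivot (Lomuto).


Pivot: 10
Place pivot at 0: [10, 61, 99, 48, 83, 86, 71]

Partitioned: [10, 61, 99, 48, 83, 86, 71]


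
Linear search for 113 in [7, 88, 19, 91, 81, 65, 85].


i=0: 7!=113
i=1: 88!=113
i=2: 19!=113
i=3: 91!=113
i=4: 81!=113
i=5: 65!=113
i=6: 85!=113

Not found, 7 comps


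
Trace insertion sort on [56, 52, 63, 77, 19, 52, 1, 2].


Initial: [56, 52, 63, 77, 19, 52, 1, 2]
Insert 52: [52, 56, 63, 77, 19, 52, 1, 2]
Insert 63: [52, 56, 63, 77, 19, 52, 1, 2]
Insert 77: [52, 56, 63, 77, 19, 52, 1, 2]
Insert 19: [19, 52, 56, 63, 77, 52, 1, 2]
Insert 52: [19, 52, 52, 56, 63, 77, 1, 2]
Insert 1: [1, 19, 52, 52, 56, 63, 77, 2]
Insert 2: [1, 2, 19, 52, 52, 56, 63, 77]

Sorted: [1, 2, 19, 52, 52, 56, 63, 77]


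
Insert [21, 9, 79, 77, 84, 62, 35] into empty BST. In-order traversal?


Insert 21: root
Insert 9: L from 21
Insert 79: R from 21
Insert 77: R from 21 -> L from 79
Insert 84: R from 21 -> R from 79
Insert 62: R from 21 -> L from 79 -> L from 77
Insert 35: R from 21 -> L from 79 -> L from 77 -> L from 62

In-order: [9, 21, 35, 62, 77, 79, 84]


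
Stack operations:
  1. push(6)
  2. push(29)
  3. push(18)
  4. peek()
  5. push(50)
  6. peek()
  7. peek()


push(6) -> [6]
push(29) -> [6, 29]
push(18) -> [6, 29, 18]
peek()->18
push(50) -> [6, 29, 18, 50]
peek()->50
peek()->50

Final stack: [6, 29, 18, 50]


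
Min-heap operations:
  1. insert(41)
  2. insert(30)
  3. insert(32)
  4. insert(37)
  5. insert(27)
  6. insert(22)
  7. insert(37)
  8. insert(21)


insert(41) -> [41]
insert(30) -> [30, 41]
insert(32) -> [30, 41, 32]
insert(37) -> [30, 37, 32, 41]
insert(27) -> [27, 30, 32, 41, 37]
insert(22) -> [22, 30, 27, 41, 37, 32]
insert(37) -> [22, 30, 27, 41, 37, 32, 37]
insert(21) -> [21, 22, 27, 30, 37, 32, 37, 41]

Final heap: [21, 22, 27, 30, 37, 32, 37, 41]


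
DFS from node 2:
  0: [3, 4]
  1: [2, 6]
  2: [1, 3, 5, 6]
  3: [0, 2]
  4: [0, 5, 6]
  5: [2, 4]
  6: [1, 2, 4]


Visit 2, push [6, 5, 3, 1]
Visit 1, push [6]
Visit 6, push [4]
Visit 4, push [5, 0]
Visit 0, push [3]
Visit 3, push []
Visit 5, push []

DFS order: [2, 1, 6, 4, 0, 3, 5]


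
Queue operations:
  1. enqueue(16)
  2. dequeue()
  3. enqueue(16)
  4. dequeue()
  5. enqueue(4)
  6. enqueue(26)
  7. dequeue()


enqueue(16) -> [16]
dequeue()->16, []
enqueue(16) -> [16]
dequeue()->16, []
enqueue(4) -> [4]
enqueue(26) -> [4, 26]
dequeue()->4, [26]

Final queue: [26]


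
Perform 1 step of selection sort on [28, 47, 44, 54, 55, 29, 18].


Initial: [28, 47, 44, 54, 55, 29, 18]
Step 1: min=18 at 6
  Swap: [18, 47, 44, 54, 55, 29, 28]

After 1 step: [18, 47, 44, 54, 55, 29, 28]


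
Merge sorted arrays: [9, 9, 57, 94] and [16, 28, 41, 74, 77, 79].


Take 9 from A
Take 9 from A
Take 16 from B
Take 28 from B
Take 41 from B
Take 57 from A
Take 74 from B
Take 77 from B
Take 79 from B

Merged: [9, 9, 16, 28, 41, 57, 74, 77, 79, 94]


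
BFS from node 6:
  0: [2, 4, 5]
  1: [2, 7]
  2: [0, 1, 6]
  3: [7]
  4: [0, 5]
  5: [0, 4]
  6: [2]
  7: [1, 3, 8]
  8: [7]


Visit 6, enqueue [2]
Visit 2, enqueue [0, 1]
Visit 0, enqueue [4, 5]
Visit 1, enqueue [7]
Visit 4, enqueue []
Visit 5, enqueue []
Visit 7, enqueue [3, 8]
Visit 3, enqueue []
Visit 8, enqueue []

BFS order: [6, 2, 0, 1, 4, 5, 7, 3, 8]


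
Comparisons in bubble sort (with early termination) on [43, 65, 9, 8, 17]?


Algorithm: bubble sort (with early termination)
Input: [43, 65, 9, 8, 17]
Sorted: [8, 9, 17, 43, 65]

10


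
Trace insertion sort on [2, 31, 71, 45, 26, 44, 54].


Initial: [2, 31, 71, 45, 26, 44, 54]
Insert 31: [2, 31, 71, 45, 26, 44, 54]
Insert 71: [2, 31, 71, 45, 26, 44, 54]
Insert 45: [2, 31, 45, 71, 26, 44, 54]
Insert 26: [2, 26, 31, 45, 71, 44, 54]
Insert 44: [2, 26, 31, 44, 45, 71, 54]
Insert 54: [2, 26, 31, 44, 45, 54, 71]

Sorted: [2, 26, 31, 44, 45, 54, 71]


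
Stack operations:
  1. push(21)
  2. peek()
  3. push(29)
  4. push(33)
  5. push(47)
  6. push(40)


push(21) -> [21]
peek()->21
push(29) -> [21, 29]
push(33) -> [21, 29, 33]
push(47) -> [21, 29, 33, 47]
push(40) -> [21, 29, 33, 47, 40]

Final stack: [21, 29, 33, 47, 40]


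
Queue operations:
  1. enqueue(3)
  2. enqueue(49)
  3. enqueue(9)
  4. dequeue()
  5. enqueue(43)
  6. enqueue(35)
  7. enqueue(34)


enqueue(3) -> [3]
enqueue(49) -> [3, 49]
enqueue(9) -> [3, 49, 9]
dequeue()->3, [49, 9]
enqueue(43) -> [49, 9, 43]
enqueue(35) -> [49, 9, 43, 35]
enqueue(34) -> [49, 9, 43, 35, 34]

Final queue: [49, 9, 43, 35, 34]


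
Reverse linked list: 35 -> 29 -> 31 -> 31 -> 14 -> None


Step 1: curr=35, set curr.next=prev(None) | reversed so far: 35
Step 2: curr=29, set curr.next=prev(35) | reversed so far: 29 -> 35
Step 3: curr=31, set curr.next=prev(29) | reversed so far: 31 -> 29 -> 35
Step 4: curr=31, set curr.next=prev(31) | reversed so far: 31 -> 31 -> 29 -> 35
Step 5: curr=14, set curr.next=prev(31) | reversed so far: 14 -> 31 -> 31 -> 29 -> 35

14 -> 31 -> 31 -> 29 -> 35 -> None


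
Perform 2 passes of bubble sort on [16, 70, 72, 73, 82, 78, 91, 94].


Initial: [16, 70, 72, 73, 82, 78, 91, 94]
Pass 1: [16, 70, 72, 73, 78, 82, 91, 94] (1 swaps)
Pass 2: [16, 70, 72, 73, 78, 82, 91, 94] (0 swaps)

After 2 passes: [16, 70, 72, 73, 78, 82, 91, 94]


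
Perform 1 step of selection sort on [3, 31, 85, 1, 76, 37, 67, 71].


Initial: [3, 31, 85, 1, 76, 37, 67, 71]
Step 1: min=1 at 3
  Swap: [1, 31, 85, 3, 76, 37, 67, 71]

After 1 step: [1, 31, 85, 3, 76, 37, 67, 71]


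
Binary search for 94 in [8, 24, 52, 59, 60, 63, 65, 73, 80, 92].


Step 1: lo=0, hi=9, mid=4, val=60
Step 2: lo=5, hi=9, mid=7, val=73
Step 3: lo=8, hi=9, mid=8, val=80
Step 4: lo=9, hi=9, mid=9, val=92

Not found


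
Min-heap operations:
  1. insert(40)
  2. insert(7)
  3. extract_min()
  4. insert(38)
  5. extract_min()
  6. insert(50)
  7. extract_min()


insert(40) -> [40]
insert(7) -> [7, 40]
extract_min()->7, [40]
insert(38) -> [38, 40]
extract_min()->38, [40]
insert(50) -> [40, 50]
extract_min()->40, [50]

Final heap: [50]


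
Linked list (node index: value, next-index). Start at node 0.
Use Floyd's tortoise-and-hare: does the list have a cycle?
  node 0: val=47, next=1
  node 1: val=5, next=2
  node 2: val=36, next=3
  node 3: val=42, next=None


Floyd's tortoise (slow, +1) and hare (fast, +2):
  init: slow=0, fast=0
  step 1: slow=1, fast=2
  step 2: fast 2->3->None, no cycle

Cycle: no


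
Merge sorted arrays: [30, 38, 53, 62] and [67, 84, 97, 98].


Take 30 from A
Take 38 from A
Take 53 from A
Take 62 from A

Merged: [30, 38, 53, 62, 67, 84, 97, 98]


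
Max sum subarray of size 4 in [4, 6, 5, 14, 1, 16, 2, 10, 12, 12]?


[0:4]: 29
[1:5]: 26
[2:6]: 36
[3:7]: 33
[4:8]: 29
[5:9]: 40
[6:10]: 36

Max: 40 at [5:9]


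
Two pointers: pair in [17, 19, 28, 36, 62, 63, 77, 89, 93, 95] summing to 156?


lo=0(17)+hi=9(95)=112
lo=1(19)+hi=9(95)=114
lo=2(28)+hi=9(95)=123
lo=3(36)+hi=9(95)=131
lo=4(62)+hi=9(95)=157
lo=4(62)+hi=8(93)=155
lo=5(63)+hi=8(93)=156

Yes: 63+93=156


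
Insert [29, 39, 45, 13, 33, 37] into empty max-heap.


Insert 29: [29]
Insert 39: [39, 29]
Insert 45: [45, 29, 39]
Insert 13: [45, 29, 39, 13]
Insert 33: [45, 33, 39, 13, 29]
Insert 37: [45, 33, 39, 13, 29, 37]

Final heap: [45, 33, 39, 13, 29, 37]


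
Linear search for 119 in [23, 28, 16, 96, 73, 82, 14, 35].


i=0: 23!=119
i=1: 28!=119
i=2: 16!=119
i=3: 96!=119
i=4: 73!=119
i=5: 82!=119
i=6: 14!=119
i=7: 35!=119

Not found, 8 comps


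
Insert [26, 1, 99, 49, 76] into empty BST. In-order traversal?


Insert 26: root
Insert 1: L from 26
Insert 99: R from 26
Insert 49: R from 26 -> L from 99
Insert 76: R from 26 -> L from 99 -> R from 49

In-order: [1, 26, 49, 76, 99]


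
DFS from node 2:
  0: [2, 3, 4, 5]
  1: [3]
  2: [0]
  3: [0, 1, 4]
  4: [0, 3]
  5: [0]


Visit 2, push [0]
Visit 0, push [5, 4, 3]
Visit 3, push [4, 1]
Visit 1, push []
Visit 4, push []
Visit 5, push []

DFS order: [2, 0, 3, 1, 4, 5]


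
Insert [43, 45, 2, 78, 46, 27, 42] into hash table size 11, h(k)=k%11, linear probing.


Insert 43: h=10 -> slot 10
Insert 45: h=1 -> slot 1
Insert 2: h=2 -> slot 2
Insert 78: h=1, 2 probes -> slot 3
Insert 46: h=2, 2 probes -> slot 4
Insert 27: h=5 -> slot 5
Insert 42: h=9 -> slot 9

Table: [None, 45, 2, 78, 46, 27, None, None, None, 42, 43]


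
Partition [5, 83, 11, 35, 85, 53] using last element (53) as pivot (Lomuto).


Pivot: 53
  5 <= 53: advance i (no swap)
  11 <= 53: swap -> [5, 11, 83, 35, 85, 53]
  35 <= 53: swap -> [5, 11, 35, 83, 85, 53]
Place pivot at 3: [5, 11, 35, 53, 85, 83]

Partitioned: [5, 11, 35, 53, 85, 83]


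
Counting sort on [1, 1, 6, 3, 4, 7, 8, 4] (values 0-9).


Input: [1, 1, 6, 3, 4, 7, 8, 4]
Counts: [0, 2, 0, 1, 2, 0, 1, 1, 1, 0]

Sorted: [1, 1, 3, 4, 4, 6, 7, 8]


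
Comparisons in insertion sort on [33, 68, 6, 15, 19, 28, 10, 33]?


Algorithm: insertion sort
Input: [33, 68, 6, 15, 19, 28, 10, 33]
Sorted: [6, 10, 15, 19, 28, 33, 33, 68]

20


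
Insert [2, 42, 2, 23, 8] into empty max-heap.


Insert 2: [2]
Insert 42: [42, 2]
Insert 2: [42, 2, 2]
Insert 23: [42, 23, 2, 2]
Insert 8: [42, 23, 2, 2, 8]

Final heap: [42, 23, 2, 2, 8]


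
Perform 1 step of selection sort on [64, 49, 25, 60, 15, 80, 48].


Initial: [64, 49, 25, 60, 15, 80, 48]
Step 1: min=15 at 4
  Swap: [15, 49, 25, 60, 64, 80, 48]

After 1 step: [15, 49, 25, 60, 64, 80, 48]


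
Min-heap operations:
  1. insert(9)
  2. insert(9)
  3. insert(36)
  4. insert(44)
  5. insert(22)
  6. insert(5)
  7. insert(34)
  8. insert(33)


insert(9) -> [9]
insert(9) -> [9, 9]
insert(36) -> [9, 9, 36]
insert(44) -> [9, 9, 36, 44]
insert(22) -> [9, 9, 36, 44, 22]
insert(5) -> [5, 9, 9, 44, 22, 36]
insert(34) -> [5, 9, 9, 44, 22, 36, 34]
insert(33) -> [5, 9, 9, 33, 22, 36, 34, 44]

Final heap: [5, 9, 9, 33, 22, 36, 34, 44]


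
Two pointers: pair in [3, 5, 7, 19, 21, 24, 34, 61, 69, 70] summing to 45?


lo=0(3)+hi=9(70)=73
lo=0(3)+hi=8(69)=72
lo=0(3)+hi=7(61)=64
lo=0(3)+hi=6(34)=37
lo=1(5)+hi=6(34)=39
lo=2(7)+hi=6(34)=41
lo=3(19)+hi=6(34)=53
lo=3(19)+hi=5(24)=43
lo=4(21)+hi=5(24)=45

Yes: 21+24=45


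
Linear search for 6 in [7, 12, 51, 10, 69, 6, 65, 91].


i=0: 7!=6
i=1: 12!=6
i=2: 51!=6
i=3: 10!=6
i=4: 69!=6
i=5: 6==6 found!

Found at 5, 6 comps


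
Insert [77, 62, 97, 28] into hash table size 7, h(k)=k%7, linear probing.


Insert 77: h=0 -> slot 0
Insert 62: h=6 -> slot 6
Insert 97: h=6, 2 probes -> slot 1
Insert 28: h=0, 2 probes -> slot 2

Table: [77, 97, 28, None, None, None, 62]


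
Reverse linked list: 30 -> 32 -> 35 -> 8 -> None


Step 1: curr=30, set curr.next=prev(None) | reversed so far: 30
Step 2: curr=32, set curr.next=prev(30) | reversed so far: 32 -> 30
Step 3: curr=35, set curr.next=prev(32) | reversed so far: 35 -> 32 -> 30
Step 4: curr=8, set curr.next=prev(35) | reversed so far: 8 -> 35 -> 32 -> 30

8 -> 35 -> 32 -> 30 -> None


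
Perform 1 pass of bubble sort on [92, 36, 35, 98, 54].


Initial: [92, 36, 35, 98, 54]
Pass 1: [36, 35, 92, 54, 98] (3 swaps)

After 1 pass: [36, 35, 92, 54, 98]


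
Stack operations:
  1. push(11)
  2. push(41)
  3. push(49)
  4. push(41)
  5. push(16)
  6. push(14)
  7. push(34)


push(11) -> [11]
push(41) -> [11, 41]
push(49) -> [11, 41, 49]
push(41) -> [11, 41, 49, 41]
push(16) -> [11, 41, 49, 41, 16]
push(14) -> [11, 41, 49, 41, 16, 14]
push(34) -> [11, 41, 49, 41, 16, 14, 34]

Final stack: [11, 41, 49, 41, 16, 14, 34]


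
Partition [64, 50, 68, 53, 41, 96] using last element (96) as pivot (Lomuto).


Pivot: 96
  64 <= 96: advance i (no swap)
  50 <= 96: advance i (no swap)
  68 <= 96: advance i (no swap)
  53 <= 96: advance i (no swap)
  41 <= 96: advance i (no swap)
Place pivot at 5: [64, 50, 68, 53, 41, 96]

Partitioned: [64, 50, 68, 53, 41, 96]


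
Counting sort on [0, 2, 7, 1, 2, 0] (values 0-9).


Input: [0, 2, 7, 1, 2, 0]
Counts: [2, 1, 2, 0, 0, 0, 0, 1, 0, 0]

Sorted: [0, 0, 1, 2, 2, 7]


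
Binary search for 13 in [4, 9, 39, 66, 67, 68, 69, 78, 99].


Step 1: lo=0, hi=8, mid=4, val=67
Step 2: lo=0, hi=3, mid=1, val=9
Step 3: lo=2, hi=3, mid=2, val=39

Not found


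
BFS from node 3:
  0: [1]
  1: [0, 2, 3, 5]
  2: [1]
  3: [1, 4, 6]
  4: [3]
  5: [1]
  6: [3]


Visit 3, enqueue [1, 4, 6]
Visit 1, enqueue [0, 2, 5]
Visit 4, enqueue []
Visit 6, enqueue []
Visit 0, enqueue []
Visit 2, enqueue []
Visit 5, enqueue []

BFS order: [3, 1, 4, 6, 0, 2, 5]


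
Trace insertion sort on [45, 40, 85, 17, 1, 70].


Initial: [45, 40, 85, 17, 1, 70]
Insert 40: [40, 45, 85, 17, 1, 70]
Insert 85: [40, 45, 85, 17, 1, 70]
Insert 17: [17, 40, 45, 85, 1, 70]
Insert 1: [1, 17, 40, 45, 85, 70]
Insert 70: [1, 17, 40, 45, 70, 85]

Sorted: [1, 17, 40, 45, 70, 85]


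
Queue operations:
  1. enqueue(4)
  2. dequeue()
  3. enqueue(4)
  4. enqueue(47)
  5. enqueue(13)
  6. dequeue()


enqueue(4) -> [4]
dequeue()->4, []
enqueue(4) -> [4]
enqueue(47) -> [4, 47]
enqueue(13) -> [4, 47, 13]
dequeue()->4, [47, 13]

Final queue: [47, 13]


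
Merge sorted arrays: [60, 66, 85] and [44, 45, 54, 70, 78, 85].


Take 44 from B
Take 45 from B
Take 54 from B
Take 60 from A
Take 66 from A
Take 70 from B
Take 78 from B
Take 85 from A

Merged: [44, 45, 54, 60, 66, 70, 78, 85, 85]


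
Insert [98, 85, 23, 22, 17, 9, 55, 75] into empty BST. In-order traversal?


Insert 98: root
Insert 85: L from 98
Insert 23: L from 98 -> L from 85
Insert 22: L from 98 -> L from 85 -> L from 23
Insert 17: L from 98 -> L from 85 -> L from 23 -> L from 22
Insert 9: L from 98 -> L from 85 -> L from 23 -> L from 22 -> L from 17
Insert 55: L from 98 -> L from 85 -> R from 23
Insert 75: L from 98 -> L from 85 -> R from 23 -> R from 55

In-order: [9, 17, 22, 23, 55, 75, 85, 98]


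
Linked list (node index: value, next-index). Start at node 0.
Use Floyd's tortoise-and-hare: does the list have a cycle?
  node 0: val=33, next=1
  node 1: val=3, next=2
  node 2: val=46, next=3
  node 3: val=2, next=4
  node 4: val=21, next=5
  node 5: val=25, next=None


Floyd's tortoise (slow, +1) and hare (fast, +2):
  init: slow=0, fast=0
  step 1: slow=1, fast=2
  step 2: slow=2, fast=4
  step 3: fast 4->5->None, no cycle

Cycle: no


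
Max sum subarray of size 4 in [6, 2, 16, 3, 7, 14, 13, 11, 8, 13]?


[0:4]: 27
[1:5]: 28
[2:6]: 40
[3:7]: 37
[4:8]: 45
[5:9]: 46
[6:10]: 45

Max: 46 at [5:9]


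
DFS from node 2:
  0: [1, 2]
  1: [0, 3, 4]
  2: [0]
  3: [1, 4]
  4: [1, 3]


Visit 2, push [0]
Visit 0, push [1]
Visit 1, push [4, 3]
Visit 3, push [4]
Visit 4, push []

DFS order: [2, 0, 1, 3, 4]


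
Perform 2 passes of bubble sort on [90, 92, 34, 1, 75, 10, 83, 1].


Initial: [90, 92, 34, 1, 75, 10, 83, 1]
Pass 1: [90, 34, 1, 75, 10, 83, 1, 92] (6 swaps)
Pass 2: [34, 1, 75, 10, 83, 1, 90, 92] (6 swaps)

After 2 passes: [34, 1, 75, 10, 83, 1, 90, 92]


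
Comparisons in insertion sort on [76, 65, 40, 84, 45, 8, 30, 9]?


Algorithm: insertion sort
Input: [76, 65, 40, 84, 45, 8, 30, 9]
Sorted: [8, 9, 30, 40, 45, 65, 76, 84]

26


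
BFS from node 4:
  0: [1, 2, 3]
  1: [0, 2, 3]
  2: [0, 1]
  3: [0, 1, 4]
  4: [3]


Visit 4, enqueue [3]
Visit 3, enqueue [0, 1]
Visit 0, enqueue [2]
Visit 1, enqueue []
Visit 2, enqueue []

BFS order: [4, 3, 0, 1, 2]


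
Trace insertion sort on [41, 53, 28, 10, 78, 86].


Initial: [41, 53, 28, 10, 78, 86]
Insert 53: [41, 53, 28, 10, 78, 86]
Insert 28: [28, 41, 53, 10, 78, 86]
Insert 10: [10, 28, 41, 53, 78, 86]
Insert 78: [10, 28, 41, 53, 78, 86]
Insert 86: [10, 28, 41, 53, 78, 86]

Sorted: [10, 28, 41, 53, 78, 86]


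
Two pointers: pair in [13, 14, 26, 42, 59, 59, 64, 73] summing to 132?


lo=0(13)+hi=7(73)=86
lo=1(14)+hi=7(73)=87
lo=2(26)+hi=7(73)=99
lo=3(42)+hi=7(73)=115
lo=4(59)+hi=7(73)=132

Yes: 59+73=132


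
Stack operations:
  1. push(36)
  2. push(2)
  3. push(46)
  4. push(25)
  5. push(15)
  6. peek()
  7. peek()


push(36) -> [36]
push(2) -> [36, 2]
push(46) -> [36, 2, 46]
push(25) -> [36, 2, 46, 25]
push(15) -> [36, 2, 46, 25, 15]
peek()->15
peek()->15

Final stack: [36, 2, 46, 25, 15]


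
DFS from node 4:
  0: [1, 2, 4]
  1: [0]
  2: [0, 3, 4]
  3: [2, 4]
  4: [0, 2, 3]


Visit 4, push [3, 2, 0]
Visit 0, push [2, 1]
Visit 1, push []
Visit 2, push [3]
Visit 3, push []

DFS order: [4, 0, 1, 2, 3]


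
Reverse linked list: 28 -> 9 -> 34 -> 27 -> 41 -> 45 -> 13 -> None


Step 1: curr=28, set curr.next=prev(None) | reversed so far: 28
Step 2: curr=9, set curr.next=prev(28) | reversed so far: 9 -> 28
Step 3: curr=34, set curr.next=prev(9) | reversed so far: 34 -> 9 -> 28
Step 4: curr=27, set curr.next=prev(34) | reversed so far: 27 -> 34 -> 9 -> 28
Step 5: curr=41, set curr.next=prev(27) | reversed so far: 41 -> 27 -> 34 -> 9 -> 28
Step 6: curr=45, set curr.next=prev(41) | reversed so far: 45 -> 41 -> 27 -> 34 -> 9 -> 28
Step 7: curr=13, set curr.next=prev(45) | reversed so far: 13 -> 45 -> 41 -> 27 -> 34 -> 9 -> 28

13 -> 45 -> 41 -> 27 -> 34 -> 9 -> 28 -> None


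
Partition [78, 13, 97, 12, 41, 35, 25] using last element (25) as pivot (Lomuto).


Pivot: 25
  13 <= 25: swap -> [13, 78, 97, 12, 41, 35, 25]
  12 <= 25: swap -> [13, 12, 97, 78, 41, 35, 25]
Place pivot at 2: [13, 12, 25, 78, 41, 35, 97]

Partitioned: [13, 12, 25, 78, 41, 35, 97]


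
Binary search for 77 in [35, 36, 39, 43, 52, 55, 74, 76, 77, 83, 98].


Step 1: lo=0, hi=10, mid=5, val=55
Step 2: lo=6, hi=10, mid=8, val=77

Found at index 8


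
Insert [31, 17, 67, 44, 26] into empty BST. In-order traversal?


Insert 31: root
Insert 17: L from 31
Insert 67: R from 31
Insert 44: R from 31 -> L from 67
Insert 26: L from 31 -> R from 17

In-order: [17, 26, 31, 44, 67]


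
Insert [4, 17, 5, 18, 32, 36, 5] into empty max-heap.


Insert 4: [4]
Insert 17: [17, 4]
Insert 5: [17, 4, 5]
Insert 18: [18, 17, 5, 4]
Insert 32: [32, 18, 5, 4, 17]
Insert 36: [36, 18, 32, 4, 17, 5]
Insert 5: [36, 18, 32, 4, 17, 5, 5]

Final heap: [36, 18, 32, 4, 17, 5, 5]


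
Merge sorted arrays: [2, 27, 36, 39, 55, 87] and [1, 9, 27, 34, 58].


Take 1 from B
Take 2 from A
Take 9 from B
Take 27 from A
Take 27 from B
Take 34 from B
Take 36 from A
Take 39 from A
Take 55 from A
Take 58 from B

Merged: [1, 2, 9, 27, 27, 34, 36, 39, 55, 58, 87]


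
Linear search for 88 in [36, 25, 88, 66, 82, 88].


i=0: 36!=88
i=1: 25!=88
i=2: 88==88 found!

Found at 2, 3 comps


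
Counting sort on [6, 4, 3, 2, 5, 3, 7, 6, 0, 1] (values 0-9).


Input: [6, 4, 3, 2, 5, 3, 7, 6, 0, 1]
Counts: [1, 1, 1, 2, 1, 1, 2, 1, 0, 0]

Sorted: [0, 1, 2, 3, 3, 4, 5, 6, 6, 7]


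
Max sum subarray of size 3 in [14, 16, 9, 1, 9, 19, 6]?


[0:3]: 39
[1:4]: 26
[2:5]: 19
[3:6]: 29
[4:7]: 34

Max: 39 at [0:3]


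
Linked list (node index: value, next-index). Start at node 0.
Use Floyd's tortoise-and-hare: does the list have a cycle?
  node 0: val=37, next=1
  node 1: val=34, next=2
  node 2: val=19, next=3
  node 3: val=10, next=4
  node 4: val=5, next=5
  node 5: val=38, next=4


Floyd's tortoise (slow, +1) and hare (fast, +2):
  init: slow=0, fast=0
  step 1: slow=1, fast=2
  step 2: slow=2, fast=4
  step 3: slow=3, fast=4
  step 4: slow=4, fast=4
  slow == fast at node 4: cycle detected

Cycle: yes


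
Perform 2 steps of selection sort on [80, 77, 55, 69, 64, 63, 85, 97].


Initial: [80, 77, 55, 69, 64, 63, 85, 97]
Step 1: min=55 at 2
  Swap: [55, 77, 80, 69, 64, 63, 85, 97]
Step 2: min=63 at 5
  Swap: [55, 63, 80, 69, 64, 77, 85, 97]

After 2 steps: [55, 63, 80, 69, 64, 77, 85, 97]


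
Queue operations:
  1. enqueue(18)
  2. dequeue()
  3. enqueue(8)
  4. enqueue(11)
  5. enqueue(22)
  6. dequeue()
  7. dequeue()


enqueue(18) -> [18]
dequeue()->18, []
enqueue(8) -> [8]
enqueue(11) -> [8, 11]
enqueue(22) -> [8, 11, 22]
dequeue()->8, [11, 22]
dequeue()->11, [22]

Final queue: [22]


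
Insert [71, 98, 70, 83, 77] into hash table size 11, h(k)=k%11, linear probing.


Insert 71: h=5 -> slot 5
Insert 98: h=10 -> slot 10
Insert 70: h=4 -> slot 4
Insert 83: h=6 -> slot 6
Insert 77: h=0 -> slot 0

Table: [77, None, None, None, 70, 71, 83, None, None, None, 98]


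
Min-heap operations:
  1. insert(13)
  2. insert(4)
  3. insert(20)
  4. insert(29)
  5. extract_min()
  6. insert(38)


insert(13) -> [13]
insert(4) -> [4, 13]
insert(20) -> [4, 13, 20]
insert(29) -> [4, 13, 20, 29]
extract_min()->4, [13, 29, 20]
insert(38) -> [13, 29, 20, 38]

Final heap: [13, 29, 20, 38]


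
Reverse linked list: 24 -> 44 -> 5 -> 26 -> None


Step 1: curr=24, set curr.next=prev(None) | reversed so far: 24
Step 2: curr=44, set curr.next=prev(24) | reversed so far: 44 -> 24
Step 3: curr=5, set curr.next=prev(44) | reversed so far: 5 -> 44 -> 24
Step 4: curr=26, set curr.next=prev(5) | reversed so far: 26 -> 5 -> 44 -> 24

26 -> 5 -> 44 -> 24 -> None


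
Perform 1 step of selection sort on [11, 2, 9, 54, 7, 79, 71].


Initial: [11, 2, 9, 54, 7, 79, 71]
Step 1: min=2 at 1
  Swap: [2, 11, 9, 54, 7, 79, 71]

After 1 step: [2, 11, 9, 54, 7, 79, 71]


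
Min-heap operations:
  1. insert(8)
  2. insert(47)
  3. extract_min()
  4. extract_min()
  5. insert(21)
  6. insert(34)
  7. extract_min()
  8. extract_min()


insert(8) -> [8]
insert(47) -> [8, 47]
extract_min()->8, [47]
extract_min()->47, []
insert(21) -> [21]
insert(34) -> [21, 34]
extract_min()->21, [34]
extract_min()->34, []

Final heap: []


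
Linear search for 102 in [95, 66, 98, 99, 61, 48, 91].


i=0: 95!=102
i=1: 66!=102
i=2: 98!=102
i=3: 99!=102
i=4: 61!=102
i=5: 48!=102
i=6: 91!=102

Not found, 7 comps


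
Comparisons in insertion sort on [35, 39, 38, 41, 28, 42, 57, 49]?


Algorithm: insertion sort
Input: [35, 39, 38, 41, 28, 42, 57, 49]
Sorted: [28, 35, 38, 39, 41, 42, 49, 57]

12


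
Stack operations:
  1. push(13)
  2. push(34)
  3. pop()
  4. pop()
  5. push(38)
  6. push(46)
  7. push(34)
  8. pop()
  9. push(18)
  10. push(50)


push(13) -> [13]
push(34) -> [13, 34]
pop()->34, [13]
pop()->13, []
push(38) -> [38]
push(46) -> [38, 46]
push(34) -> [38, 46, 34]
pop()->34, [38, 46]
push(18) -> [38, 46, 18]
push(50) -> [38, 46, 18, 50]

Final stack: [38, 46, 18, 50]


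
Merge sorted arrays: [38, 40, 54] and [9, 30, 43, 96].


Take 9 from B
Take 30 from B
Take 38 from A
Take 40 from A
Take 43 from B
Take 54 from A

Merged: [9, 30, 38, 40, 43, 54, 96]


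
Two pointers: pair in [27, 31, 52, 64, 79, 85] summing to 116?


lo=0(27)+hi=5(85)=112
lo=1(31)+hi=5(85)=116

Yes: 31+85=116


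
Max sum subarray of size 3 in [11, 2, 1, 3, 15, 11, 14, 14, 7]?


[0:3]: 14
[1:4]: 6
[2:5]: 19
[3:6]: 29
[4:7]: 40
[5:8]: 39
[6:9]: 35

Max: 40 at [4:7]


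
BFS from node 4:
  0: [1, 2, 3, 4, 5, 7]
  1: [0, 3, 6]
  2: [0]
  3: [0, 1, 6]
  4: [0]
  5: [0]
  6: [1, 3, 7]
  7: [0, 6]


Visit 4, enqueue [0]
Visit 0, enqueue [1, 2, 3, 5, 7]
Visit 1, enqueue [6]
Visit 2, enqueue []
Visit 3, enqueue []
Visit 5, enqueue []
Visit 7, enqueue []
Visit 6, enqueue []

BFS order: [4, 0, 1, 2, 3, 5, 7, 6]


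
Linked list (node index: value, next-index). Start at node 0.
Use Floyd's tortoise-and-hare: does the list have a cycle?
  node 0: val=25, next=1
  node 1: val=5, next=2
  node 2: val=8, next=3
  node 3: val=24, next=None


Floyd's tortoise (slow, +1) and hare (fast, +2):
  init: slow=0, fast=0
  step 1: slow=1, fast=2
  step 2: fast 2->3->None, no cycle

Cycle: no


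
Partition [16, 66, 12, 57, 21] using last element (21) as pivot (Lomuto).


Pivot: 21
  16 <= 21: advance i (no swap)
  12 <= 21: swap -> [16, 12, 66, 57, 21]
Place pivot at 2: [16, 12, 21, 57, 66]

Partitioned: [16, 12, 21, 57, 66]


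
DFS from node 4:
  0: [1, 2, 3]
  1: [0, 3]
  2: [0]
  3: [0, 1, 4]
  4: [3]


Visit 4, push [3]
Visit 3, push [1, 0]
Visit 0, push [2, 1]
Visit 1, push []
Visit 2, push []

DFS order: [4, 3, 0, 1, 2]


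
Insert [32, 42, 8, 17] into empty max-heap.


Insert 32: [32]
Insert 42: [42, 32]
Insert 8: [42, 32, 8]
Insert 17: [42, 32, 8, 17]

Final heap: [42, 32, 8, 17]


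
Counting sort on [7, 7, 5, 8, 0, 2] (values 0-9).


Input: [7, 7, 5, 8, 0, 2]
Counts: [1, 0, 1, 0, 0, 1, 0, 2, 1, 0]

Sorted: [0, 2, 5, 7, 7, 8]


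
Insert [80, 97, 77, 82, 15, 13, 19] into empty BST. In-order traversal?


Insert 80: root
Insert 97: R from 80
Insert 77: L from 80
Insert 82: R from 80 -> L from 97
Insert 15: L from 80 -> L from 77
Insert 13: L from 80 -> L from 77 -> L from 15
Insert 19: L from 80 -> L from 77 -> R from 15

In-order: [13, 15, 19, 77, 80, 82, 97]


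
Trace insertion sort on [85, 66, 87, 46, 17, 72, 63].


Initial: [85, 66, 87, 46, 17, 72, 63]
Insert 66: [66, 85, 87, 46, 17, 72, 63]
Insert 87: [66, 85, 87, 46, 17, 72, 63]
Insert 46: [46, 66, 85, 87, 17, 72, 63]
Insert 17: [17, 46, 66, 85, 87, 72, 63]
Insert 72: [17, 46, 66, 72, 85, 87, 63]
Insert 63: [17, 46, 63, 66, 72, 85, 87]

Sorted: [17, 46, 63, 66, 72, 85, 87]


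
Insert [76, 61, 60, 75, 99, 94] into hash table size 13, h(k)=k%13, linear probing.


Insert 76: h=11 -> slot 11
Insert 61: h=9 -> slot 9
Insert 60: h=8 -> slot 8
Insert 75: h=10 -> slot 10
Insert 99: h=8, 4 probes -> slot 12
Insert 94: h=3 -> slot 3

Table: [None, None, None, 94, None, None, None, None, 60, 61, 75, 76, 99]


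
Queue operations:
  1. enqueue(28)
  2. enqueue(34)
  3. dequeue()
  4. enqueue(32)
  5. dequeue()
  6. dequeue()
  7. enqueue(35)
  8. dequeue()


enqueue(28) -> [28]
enqueue(34) -> [28, 34]
dequeue()->28, [34]
enqueue(32) -> [34, 32]
dequeue()->34, [32]
dequeue()->32, []
enqueue(35) -> [35]
dequeue()->35, []

Final queue: []


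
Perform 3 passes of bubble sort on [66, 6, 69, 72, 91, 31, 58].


Initial: [66, 6, 69, 72, 91, 31, 58]
Pass 1: [6, 66, 69, 72, 31, 58, 91] (3 swaps)
Pass 2: [6, 66, 69, 31, 58, 72, 91] (2 swaps)
Pass 3: [6, 66, 31, 58, 69, 72, 91] (2 swaps)

After 3 passes: [6, 66, 31, 58, 69, 72, 91]


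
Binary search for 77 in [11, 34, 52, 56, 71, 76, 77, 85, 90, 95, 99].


Step 1: lo=0, hi=10, mid=5, val=76
Step 2: lo=6, hi=10, mid=8, val=90
Step 3: lo=6, hi=7, mid=6, val=77

Found at index 6


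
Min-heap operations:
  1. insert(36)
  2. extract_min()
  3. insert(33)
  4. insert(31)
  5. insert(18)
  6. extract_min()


insert(36) -> [36]
extract_min()->36, []
insert(33) -> [33]
insert(31) -> [31, 33]
insert(18) -> [18, 33, 31]
extract_min()->18, [31, 33]

Final heap: [31, 33]


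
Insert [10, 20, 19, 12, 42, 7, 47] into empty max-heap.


Insert 10: [10]
Insert 20: [20, 10]
Insert 19: [20, 10, 19]
Insert 12: [20, 12, 19, 10]
Insert 42: [42, 20, 19, 10, 12]
Insert 7: [42, 20, 19, 10, 12, 7]
Insert 47: [47, 20, 42, 10, 12, 7, 19]

Final heap: [47, 20, 42, 10, 12, 7, 19]


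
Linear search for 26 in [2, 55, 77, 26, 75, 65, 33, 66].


i=0: 2!=26
i=1: 55!=26
i=2: 77!=26
i=3: 26==26 found!

Found at 3, 4 comps


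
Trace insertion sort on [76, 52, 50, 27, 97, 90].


Initial: [76, 52, 50, 27, 97, 90]
Insert 52: [52, 76, 50, 27, 97, 90]
Insert 50: [50, 52, 76, 27, 97, 90]
Insert 27: [27, 50, 52, 76, 97, 90]
Insert 97: [27, 50, 52, 76, 97, 90]
Insert 90: [27, 50, 52, 76, 90, 97]

Sorted: [27, 50, 52, 76, 90, 97]


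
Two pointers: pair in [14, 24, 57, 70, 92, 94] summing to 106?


lo=0(14)+hi=5(94)=108
lo=0(14)+hi=4(92)=106

Yes: 14+92=106


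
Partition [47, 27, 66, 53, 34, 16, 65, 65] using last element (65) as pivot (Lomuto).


Pivot: 65
  47 <= 65: advance i (no swap)
  27 <= 65: advance i (no swap)
  53 <= 65: swap -> [47, 27, 53, 66, 34, 16, 65, 65]
  34 <= 65: swap -> [47, 27, 53, 34, 66, 16, 65, 65]
  16 <= 65: swap -> [47, 27, 53, 34, 16, 66, 65, 65]
  65 <= 65: swap -> [47, 27, 53, 34, 16, 65, 66, 65]
Place pivot at 6: [47, 27, 53, 34, 16, 65, 65, 66]

Partitioned: [47, 27, 53, 34, 16, 65, 65, 66]


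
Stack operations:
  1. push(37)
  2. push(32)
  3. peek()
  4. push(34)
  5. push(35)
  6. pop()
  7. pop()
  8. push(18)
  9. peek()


push(37) -> [37]
push(32) -> [37, 32]
peek()->32
push(34) -> [37, 32, 34]
push(35) -> [37, 32, 34, 35]
pop()->35, [37, 32, 34]
pop()->34, [37, 32]
push(18) -> [37, 32, 18]
peek()->18

Final stack: [37, 32, 18]


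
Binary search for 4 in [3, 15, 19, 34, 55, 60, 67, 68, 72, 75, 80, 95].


Step 1: lo=0, hi=11, mid=5, val=60
Step 2: lo=0, hi=4, mid=2, val=19
Step 3: lo=0, hi=1, mid=0, val=3
Step 4: lo=1, hi=1, mid=1, val=15

Not found


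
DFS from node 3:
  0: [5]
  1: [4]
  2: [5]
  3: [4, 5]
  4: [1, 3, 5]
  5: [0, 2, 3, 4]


Visit 3, push [5, 4]
Visit 4, push [5, 1]
Visit 1, push []
Visit 5, push [2, 0]
Visit 0, push []
Visit 2, push []

DFS order: [3, 4, 1, 5, 0, 2]


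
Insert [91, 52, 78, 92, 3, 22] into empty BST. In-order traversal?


Insert 91: root
Insert 52: L from 91
Insert 78: L from 91 -> R from 52
Insert 92: R from 91
Insert 3: L from 91 -> L from 52
Insert 22: L from 91 -> L from 52 -> R from 3

In-order: [3, 22, 52, 78, 91, 92]


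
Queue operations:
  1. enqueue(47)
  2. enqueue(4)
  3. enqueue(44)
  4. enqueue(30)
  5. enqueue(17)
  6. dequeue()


enqueue(47) -> [47]
enqueue(4) -> [47, 4]
enqueue(44) -> [47, 4, 44]
enqueue(30) -> [47, 4, 44, 30]
enqueue(17) -> [47, 4, 44, 30, 17]
dequeue()->47, [4, 44, 30, 17]

Final queue: [4, 44, 30, 17]


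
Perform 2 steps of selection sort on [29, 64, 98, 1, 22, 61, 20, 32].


Initial: [29, 64, 98, 1, 22, 61, 20, 32]
Step 1: min=1 at 3
  Swap: [1, 64, 98, 29, 22, 61, 20, 32]
Step 2: min=20 at 6
  Swap: [1, 20, 98, 29, 22, 61, 64, 32]

After 2 steps: [1, 20, 98, 29, 22, 61, 64, 32]


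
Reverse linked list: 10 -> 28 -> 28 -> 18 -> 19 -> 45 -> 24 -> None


Step 1: curr=10, set curr.next=prev(None) | reversed so far: 10
Step 2: curr=28, set curr.next=prev(10) | reversed so far: 28 -> 10
Step 3: curr=28, set curr.next=prev(28) | reversed so far: 28 -> 28 -> 10
Step 4: curr=18, set curr.next=prev(28) | reversed so far: 18 -> 28 -> 28 -> 10
Step 5: curr=19, set curr.next=prev(18) | reversed so far: 19 -> 18 -> 28 -> 28 -> 10
Step 6: curr=45, set curr.next=prev(19) | reversed so far: 45 -> 19 -> 18 -> 28 -> 28 -> 10
Step 7: curr=24, set curr.next=prev(45) | reversed so far: 24 -> 45 -> 19 -> 18 -> 28 -> 28 -> 10

24 -> 45 -> 19 -> 18 -> 28 -> 28 -> 10 -> None


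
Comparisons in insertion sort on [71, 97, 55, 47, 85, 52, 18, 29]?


Algorithm: insertion sort
Input: [71, 97, 55, 47, 85, 52, 18, 29]
Sorted: [18, 29, 47, 52, 55, 71, 85, 97]

26
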